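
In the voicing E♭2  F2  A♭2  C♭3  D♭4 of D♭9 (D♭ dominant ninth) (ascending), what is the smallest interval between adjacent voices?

Adjacent intervals: E♭2→F2 = major second; F2→A♭2 = minor third; A♭2→C♭3 = minor third; C♭3→D♭4 = major ninth.
The smallest is E♭2 to F2, a major second (2 semitones).

major 2nd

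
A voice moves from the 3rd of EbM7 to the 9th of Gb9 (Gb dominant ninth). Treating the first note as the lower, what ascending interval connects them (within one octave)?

The 3rd of EbM7 is G; the 9th of Gb9 (Gb dominant ninth) is Ab.
2 letter names make it a second; at 1 semitone (a half step narrower than major) the quality is minor.

minor second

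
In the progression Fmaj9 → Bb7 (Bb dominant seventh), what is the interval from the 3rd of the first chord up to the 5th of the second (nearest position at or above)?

m6

Fmaj9 has A as its 3rd, and Bb7 (Bb dominant seventh) has F as its 5th.
A up to F is 8 semitones, a half step narrower than a major sixth, so the interval is minor.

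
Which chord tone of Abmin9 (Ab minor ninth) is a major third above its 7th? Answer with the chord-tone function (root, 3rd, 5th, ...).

9th

The chord tones of Ab minor ninth are Ab–Cb–Eb–Gb–Bb.
The 7th is Gb. A major third above Gb is Bb.
Bb is the chord's 9th.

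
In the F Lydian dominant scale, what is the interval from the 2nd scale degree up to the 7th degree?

The scale runs F G A B C D Eb.
So we need the interval from G up to Eb.
From G to Eb: 8 semitones over a sixth = minor.

minor sixth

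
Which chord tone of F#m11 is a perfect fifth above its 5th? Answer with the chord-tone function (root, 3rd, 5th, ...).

F#m11 (F# minor eleventh): F#–A–C#–E–G#–B.
The 5th is C#. A perfect fifth above C# is G#.
G# is the chord's 9th.

9th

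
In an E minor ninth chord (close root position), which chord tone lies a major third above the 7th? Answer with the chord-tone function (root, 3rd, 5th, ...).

9th

Emin9 is spelled E-G-B-D-F#.
The 7th is D. A major third above D is F#.
F# is the chord's 9th.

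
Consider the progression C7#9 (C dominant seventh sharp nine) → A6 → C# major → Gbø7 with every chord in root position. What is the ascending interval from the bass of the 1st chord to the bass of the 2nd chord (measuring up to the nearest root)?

M6

The roots are C and A.
Counting 6 letters and 9 half steps from C gives a major sixth.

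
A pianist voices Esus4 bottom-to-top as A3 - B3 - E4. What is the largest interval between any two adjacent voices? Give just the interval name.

perfect fourth

Adjacent intervals: A3→B3 = major second; B3→E4 = perfect fourth.
The largest is B3 to E4, a perfect fourth (5 semitones).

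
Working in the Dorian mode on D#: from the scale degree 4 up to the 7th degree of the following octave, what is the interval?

P11

Spelling the Dorian mode on D#: D# E# F# G# A# B# C#.
So we need the interval from G# up to C#.
G# up to C# spans 11 letter names and 17 semitones — a perfect eleventh.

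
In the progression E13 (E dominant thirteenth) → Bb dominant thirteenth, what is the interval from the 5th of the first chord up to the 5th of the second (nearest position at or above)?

The 5th of E13 (E dominant thirteenth) is B; the 5th of Bb dominant thirteenth is F.
5 letter names make it a fifth; at 6 semitones (a half step narrower than perfect) the quality is diminished.

diminished fifth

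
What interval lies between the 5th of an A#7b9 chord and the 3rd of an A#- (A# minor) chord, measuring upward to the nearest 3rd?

The 5th of A#7b9 is E#; the 3rd of A#- (A# minor) is C#.
6 letter names make it a sixth; at 8 semitones (a half step narrower than major) the quality is minor.

minor 6th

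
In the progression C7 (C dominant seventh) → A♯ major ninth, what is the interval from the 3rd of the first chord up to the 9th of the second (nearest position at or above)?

augmented fifth

The 3rd of C7 (C dominant seventh) is E; the 9th of A♯ major ninth is B♯.
E up to B♯ is 8 semitones, a half step wider than a perfect fifth, so the interval is augmented.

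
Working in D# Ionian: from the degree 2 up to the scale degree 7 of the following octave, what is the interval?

major thirteenth

Spelling D# Ionian: D# E# F## G# A# B# C##.
The degree 2 is E# and the degree 7 (up an octave) is C##.
E# up to C## spans 13 letter names and 21 semitones — a major thirteenth.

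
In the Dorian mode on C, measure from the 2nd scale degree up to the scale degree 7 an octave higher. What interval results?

m13

The scale runs C D Eb F G A Bb.
That puts D below Bb.
From D to Bb: 20 semitones over a thirteenth = minor.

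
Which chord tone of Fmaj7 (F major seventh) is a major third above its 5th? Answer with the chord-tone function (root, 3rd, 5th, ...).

7th

FΔ7 (F major seventh): F A C E.
The 5th is C. A major third above C is E.
E is the chord's 7th.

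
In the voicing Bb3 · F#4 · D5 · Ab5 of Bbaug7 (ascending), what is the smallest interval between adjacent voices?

Adjacent intervals: Bb3→F#4 = augmented fifth; F#4→D5 = minor sixth; D5→Ab5 = diminished fifth.
The smallest is D5 to Ab5, a diminished fifth (6 semitones).

diminished 5th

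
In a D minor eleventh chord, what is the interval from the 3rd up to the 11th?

major 9th

Spelling the chord: D F A C E G.
The 3rd is F and the 11th is G.
F up to G spans 9 letter names and 14 semitones — a major ninth.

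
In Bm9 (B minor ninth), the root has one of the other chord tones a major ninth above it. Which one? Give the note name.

C#

Spelling the chord: B–D–F#–A–C#.
The root is B. A major ninth above B is C#.
C# is the chord's 9th.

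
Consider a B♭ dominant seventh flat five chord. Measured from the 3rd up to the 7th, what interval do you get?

Spelling the chord: B♭, D, F♭, A♭.
3rd = D; 7th = A♭.
5 letter names make it a fifth; at 6 semitones (a half step narrower than perfect) the quality is diminished.

diminished fifth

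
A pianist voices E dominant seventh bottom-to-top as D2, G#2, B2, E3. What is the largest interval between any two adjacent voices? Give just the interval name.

A4

Adjacent intervals: D2→G#2 = augmented fourth; G#2→B2 = minor third; B2→E3 = perfect fourth.
The largest is D2 to G#2, an augmented fourth (6 semitones).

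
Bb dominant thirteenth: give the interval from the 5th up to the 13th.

major 9th

Bb13 is spelled Bb D F Ab C G.
So we need the interval from F up to G.
F up to G spans 9 letter names and 14 semitones — a major ninth.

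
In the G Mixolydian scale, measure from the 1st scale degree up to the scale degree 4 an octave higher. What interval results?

perfect 11th

G mixolydian: G A B C D E F.
1st scale degree = G; scale degree 4 (up an octave) = C.
G up to C spans 11 letter names and 17 semitones — a perfect eleventh.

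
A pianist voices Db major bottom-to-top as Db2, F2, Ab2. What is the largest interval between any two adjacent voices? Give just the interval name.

major third

Adjacent intervals: Db2→F2 = major third; F2→Ab2 = minor third.
The largest is Db2 to F2, a major third (4 semitones).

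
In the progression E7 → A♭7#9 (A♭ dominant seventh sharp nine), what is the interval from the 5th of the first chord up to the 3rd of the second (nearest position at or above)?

minor second

E7 has B as its 5th, and A♭7#9 (A♭ dominant seventh sharp nine) has C as its 3rd.
B up to C is 1 semitone, a half step narrower than a major second, so the interval is minor.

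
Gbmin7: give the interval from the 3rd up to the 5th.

major third

Gb minor seventh: Gb Bbb Db Fb.
The 3rd is Bbb and the 5th is Db.
From Bbb to Db is 4 semitones, exactly the major third.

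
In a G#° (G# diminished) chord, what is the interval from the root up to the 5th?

G#dim (G# diminished): G#, B, D.
So we need the interval from G# up to D.
G# up to D is 6 semitones, a half step narrower than a perfect fifth, so the interval is diminished.

diminished fifth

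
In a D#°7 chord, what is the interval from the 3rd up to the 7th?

d5

D#°7 is spelled D#, F#, A, C.
So we need the interval from F# up to C.
F# up to C is 6 semitones, a half step narrower than a perfect fifth, so the interval is diminished.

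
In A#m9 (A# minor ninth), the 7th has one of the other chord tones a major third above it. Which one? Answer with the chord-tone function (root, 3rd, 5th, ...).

9th

A#min9 (A# minor ninth) is spelled A#, C#, E#, G#, B#.
The 7th is G#. A major third above G# is B#.
B# is the chord's 9th.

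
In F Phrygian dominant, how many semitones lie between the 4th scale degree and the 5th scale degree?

2

The scale is F Gb A Bb C Db Eb.
Bb up to C is a major second — 2 semitones.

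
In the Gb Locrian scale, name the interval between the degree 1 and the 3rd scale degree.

Spelling the Gb Locrian scale: Gb Abb Bbb Cb Dbb Ebb Fb.
So we need the interval from Gb up to Bbb.
Gb up to Bbb is 3 semitones, a half step narrower than a major third, so the interval is minor.

m3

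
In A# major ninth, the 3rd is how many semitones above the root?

4

A#maj9: A#-C##-E#-G##-B#.
A# to C## is a major third: 4 semitones.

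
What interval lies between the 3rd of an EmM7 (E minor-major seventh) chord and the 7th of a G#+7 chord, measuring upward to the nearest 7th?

EmM7 (E minor-major seventh) has G as its 3rd, and G#+7 has F# as its 7th.
From G to F# is 11 semitones, exactly the major seventh.

major 7th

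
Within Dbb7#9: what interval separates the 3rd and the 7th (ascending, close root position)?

Dbb7#9 is spelled Dbb, Fb, Abb, Cbb, Eb.
That puts Fb below Cbb.
From Fb to Cbb: 6 semitones over a fifth = diminished.

diminished 5th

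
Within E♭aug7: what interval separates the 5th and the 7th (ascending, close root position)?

E♭ augmented seventh: E♭–G–B–D♭.
That puts B below D♭.
From B to D♭: 2 semitones over a third = diminished.

diminished third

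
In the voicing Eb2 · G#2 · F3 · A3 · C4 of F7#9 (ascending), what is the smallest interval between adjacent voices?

Adjacent intervals: Eb2→G#2 = augmented third; G#2→F3 = diminished seventh; F3→A3 = major third; A3→C4 = minor third.
The smallest is A3 to C4, a minor third (3 semitones).

minor third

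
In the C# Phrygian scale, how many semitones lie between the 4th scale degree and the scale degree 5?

2

The scale is C# D E F# G# A B.
F# up to G# is a major second — 2 semitones.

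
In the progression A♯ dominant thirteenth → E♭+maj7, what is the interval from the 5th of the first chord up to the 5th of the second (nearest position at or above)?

A♯ dominant thirteenth has E♯ as its 5th, and E♭+maj7 has B as its 5th.
E♯ up to B is 6 semitones, a half step narrower than a perfect fifth, so the interval is diminished.

diminished fifth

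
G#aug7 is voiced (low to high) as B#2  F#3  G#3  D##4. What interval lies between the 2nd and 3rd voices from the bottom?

M2

Those voices are F#3 and G#3.
F# up to G# spans 2 letter names and 2 semitones — a major second.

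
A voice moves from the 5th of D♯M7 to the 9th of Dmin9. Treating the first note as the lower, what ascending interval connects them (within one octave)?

diminished fifth

D♯M7 has A♯ as its 5th, and Dmin9 has E as its 9th.
5 letter names make it a fifth; at 6 semitones (a half step narrower than perfect) the quality is diminished.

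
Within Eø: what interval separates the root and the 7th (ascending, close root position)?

minor seventh

Eø7 (E half-diminished seventh) is spelled E, G, B♭, D.
So we need the interval from E up to D.
From E to D: 10 semitones over a seventh = minor.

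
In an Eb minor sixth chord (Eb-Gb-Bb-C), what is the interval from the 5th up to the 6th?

major second

The 5th is Bb and the 6th is C.
Bb up to C spans 2 letter names and 2 semitones — a major second.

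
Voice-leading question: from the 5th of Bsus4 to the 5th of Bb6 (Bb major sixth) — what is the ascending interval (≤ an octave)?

The 5th of Bsus4 is F#; the 5th of Bb6 (Bb major sixth) is F.
From F# to F: 11 semitones over an octave = diminished.

diminished 8th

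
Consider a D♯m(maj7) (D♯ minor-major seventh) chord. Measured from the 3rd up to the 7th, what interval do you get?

D♯m(maj7) is spelled D♯, F♯, A♯, C𝄪.
That puts F♯ below C𝄪.
5 letter names make it a fifth; at 8 semitones (a half step wider than perfect) the quality is augmented.

augmented 5th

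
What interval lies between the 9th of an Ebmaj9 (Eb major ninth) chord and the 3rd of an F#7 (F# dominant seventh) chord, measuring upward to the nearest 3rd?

augmented third

Ebmaj9 (Eb major ninth) has F as its 9th, and F#7 (F# dominant seventh) has A# as its 3rd.
From F to A#: 5 semitones over a third = augmented.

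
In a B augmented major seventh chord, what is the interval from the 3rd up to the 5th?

Spelling the chord: B-D#-F##-A#.
So we need the interval from D# up to F##.
D# up to F## spans 3 letter names and 4 semitones — a major third.

major third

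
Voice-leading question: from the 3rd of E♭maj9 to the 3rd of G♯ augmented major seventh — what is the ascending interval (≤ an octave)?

The 3rd of E♭maj9 is G; the 3rd of G♯ augmented major seventh is B♯.
G up to B♯ is 5 semitones, a half step wider than a major third, so the interval is augmented.

A3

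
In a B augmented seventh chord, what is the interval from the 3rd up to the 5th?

major third

B+7 (B augmented seventh) is spelled B D♯ F𝄪 A.
The 3rd is D♯ and the 5th is F𝄪.
Counting 3 letters and 4 half steps from D♯ gives a major third.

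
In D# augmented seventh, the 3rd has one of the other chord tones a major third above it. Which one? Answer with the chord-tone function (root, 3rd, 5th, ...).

5th

D#+7 (D# augmented seventh): D#–F##–A##–C#.
The 3rd is F##. A major third above F## is A##.
A## is the chord's 5th.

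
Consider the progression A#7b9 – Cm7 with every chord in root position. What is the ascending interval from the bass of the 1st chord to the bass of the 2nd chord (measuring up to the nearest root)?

The roots are A# and C.
A# up to C is 2 semitones, a whole step narrower than a major third, so the interval is diminished.

diminished 3rd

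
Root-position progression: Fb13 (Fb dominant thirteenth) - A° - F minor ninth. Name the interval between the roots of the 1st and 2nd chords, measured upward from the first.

A3

The roots are Fb and A.
From Fb to A: 5 semitones over a third = augmented.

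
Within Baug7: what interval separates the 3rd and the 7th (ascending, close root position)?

The chord tones of B augmented seventh are B, D#, F##, A.
So we need the interval from D# up to A.
D# up to A is 6 semitones, a half step narrower than a perfect fifth, so the interval is diminished.

diminished fifth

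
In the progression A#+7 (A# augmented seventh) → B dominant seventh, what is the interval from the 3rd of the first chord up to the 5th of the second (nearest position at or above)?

diminished 4th

A#+7 (A# augmented seventh) has C## as its 3rd, and B dominant seventh has F# as its 5th.
4 letter names make it a fourth; at 4 semitones (a half step narrower than perfect) the quality is diminished.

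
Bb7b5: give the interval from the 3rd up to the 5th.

diminished third

The chord tones of Bb7b5 are Bb-D-Fb-Ab.
3rd = D; 5th = Fb.
From D to Fb: 2 semitones over a third = diminished.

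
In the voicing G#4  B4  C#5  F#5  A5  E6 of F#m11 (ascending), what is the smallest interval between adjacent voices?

major second

Adjacent intervals: G#4→B4 = minor third; B4→C#5 = major second; C#5→F#5 = perfect fourth; F#5→A5 = minor third; A5→E6 = perfect fifth.
The smallest is B4 to C#5, a major second (2 semitones).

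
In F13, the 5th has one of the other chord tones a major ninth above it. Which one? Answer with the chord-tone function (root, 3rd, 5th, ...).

Spelling the chord: F-A-C-Eb-G-D.
The 5th is C. A major ninth above C is D.
D is the chord's 13th.

13th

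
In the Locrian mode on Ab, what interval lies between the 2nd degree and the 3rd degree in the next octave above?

major ninth

Spelling the Locrian mode on Ab: Ab Bbb Cb Db Ebb Fb Gb.
2nd degree = Bbb; scale degree 3 (up an octave) = Cb.
Bbb up to Cb spans 9 letter names and 14 semitones — a major ninth.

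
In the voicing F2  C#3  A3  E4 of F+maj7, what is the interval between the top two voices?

perfect fifth

Those voices are A3 and E4.
Counting 5 letters and 7 half steps from A gives a perfect fifth.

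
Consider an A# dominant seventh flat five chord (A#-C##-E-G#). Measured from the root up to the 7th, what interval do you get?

minor seventh

Root = A#; 7th = G#.
7 letter names make it a seventh; at 10 semitones (a half step narrower than major) the quality is minor.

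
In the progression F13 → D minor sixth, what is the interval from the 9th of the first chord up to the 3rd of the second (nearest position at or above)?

minor seventh

F13 has G as its 9th, and D minor sixth has F as its 3rd.
From G to F: 10 semitones over a seventh = minor.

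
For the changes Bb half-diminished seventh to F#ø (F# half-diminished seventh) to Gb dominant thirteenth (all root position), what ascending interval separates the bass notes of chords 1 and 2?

The roots are Bb and F#.
From Bb to F#: 8 semitones over a fifth = augmented.

augmented fifth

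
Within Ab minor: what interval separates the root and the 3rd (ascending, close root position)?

Spelling the chord: Ab, Cb, Eb.
The root is Ab and the 3rd is Cb.
3 letter names make it a third; at 3 semitones (a half step narrower than major) the quality is minor.

minor third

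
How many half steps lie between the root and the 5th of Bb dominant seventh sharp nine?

7

Spelling the chord: Bb D F Ab C#.
Bb to F is a perfect fifth: 7 semitones.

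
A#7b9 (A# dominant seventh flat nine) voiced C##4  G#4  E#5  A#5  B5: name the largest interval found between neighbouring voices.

Adjacent intervals: C##4→G#4 = diminished fifth; G#4→E#5 = major sixth; E#5→A#5 = perfect fourth; A#5→B5 = minor second.
The largest is G#4 to E#5, a major sixth (9 semitones).

M6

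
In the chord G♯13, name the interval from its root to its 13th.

major thirteenth

The chord tones of G♯13 are G♯–B♯–D♯–F♯–A♯–E♯.
So we need the interval from G♯ up to E♯.
G♯ up to E♯ spans 13 letter names and 21 semitones — a major thirteenth.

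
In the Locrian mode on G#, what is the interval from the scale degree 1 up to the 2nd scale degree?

minor second

Spelling the Locrian mode on G#: G# A B C# D E F#.
So we need the interval from G# up to A.
From G# to A: 1 semitone over a second = minor.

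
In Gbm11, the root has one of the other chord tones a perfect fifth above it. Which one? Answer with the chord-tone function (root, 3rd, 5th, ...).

5th

Spelling the chord: Gb Bbb Db Fb Ab Cb.
The root is Gb. A perfect fifth above Gb is Db.
Db is the chord's 5th.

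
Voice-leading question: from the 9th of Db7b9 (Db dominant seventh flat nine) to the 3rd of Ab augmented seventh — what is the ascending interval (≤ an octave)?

augmented 6th

Db7b9 (Db dominant seventh flat nine) has Ebb as its 9th, and Ab augmented seventh has C as its 3rd.
6 letter names make it a sixth; at 10 semitones (a half step wider than major) the quality is augmented.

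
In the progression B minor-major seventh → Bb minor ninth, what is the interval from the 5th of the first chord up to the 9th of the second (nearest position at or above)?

The 5th of B minor-major seventh is F#; the 9th of Bb minor ninth is C.
5 letter names make it a fifth; at 6 semitones (a half step narrower than perfect) the quality is diminished.

diminished fifth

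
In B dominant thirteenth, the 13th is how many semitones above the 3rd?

The chord tones of B dominant thirteenth are B D# F# A C# G#.
D# to G# is a perfect eleventh: 17 semitones.

17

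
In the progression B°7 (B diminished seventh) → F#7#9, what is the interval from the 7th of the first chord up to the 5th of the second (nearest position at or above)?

B°7 (B diminished seventh) has Ab as its 7th, and F#7#9 has C# as its 5th.
Ab up to C# is 5 semitones, a half step wider than a major third, so the interval is augmented.

augmented third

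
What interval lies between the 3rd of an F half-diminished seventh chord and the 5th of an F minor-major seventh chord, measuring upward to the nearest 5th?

major 3rd

F half-diminished seventh has Ab as its 3rd, and F minor-major seventh has C as its 5th.
Ab up to C spans 3 letter names and 4 semitones — a major third.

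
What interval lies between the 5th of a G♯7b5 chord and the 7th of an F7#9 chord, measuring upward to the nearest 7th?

minor second

G♯7b5 has D as its 5th, and F7#9 has E♭ as its 7th.
2 letter names make it a second; at 1 semitone (a half step narrower than major) the quality is minor.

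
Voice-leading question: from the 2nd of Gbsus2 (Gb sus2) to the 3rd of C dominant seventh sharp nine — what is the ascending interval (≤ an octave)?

The 2nd of Gbsus2 (Gb sus2) is Ab; the 3rd of C dominant seventh sharp nine is E.
5 letter names make it a fifth; at 8 semitones (a half step wider than perfect) the quality is augmented.

augmented fifth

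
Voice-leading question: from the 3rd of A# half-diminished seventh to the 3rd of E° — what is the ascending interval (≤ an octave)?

A# half-diminished seventh has C# as its 3rd, and E° has G as its 3rd.
From C# to G: 6 semitones over a fifth = diminished.

diminished fifth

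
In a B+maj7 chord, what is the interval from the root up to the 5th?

A5

Bmaj7#5 is spelled B-D♯-F𝄪-A♯.
That puts B below F𝄪.
From B to F𝄪: 8 semitones over a fifth = augmented.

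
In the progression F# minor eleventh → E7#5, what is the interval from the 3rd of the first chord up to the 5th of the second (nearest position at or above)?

The 3rd of F# minor eleventh is A; the 5th of E7#5 is B#.
2 letter names make it a second; at 3 semitones (a half step wider than major) the quality is augmented.

augmented 2nd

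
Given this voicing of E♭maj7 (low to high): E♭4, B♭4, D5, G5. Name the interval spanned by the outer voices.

M10

The outer voices are E♭4 and G5.
Counting 10 letters and 16 half steps from E♭ gives a major tenth.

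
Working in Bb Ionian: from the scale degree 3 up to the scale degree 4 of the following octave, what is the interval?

Bb major: Bb C D Eb F G A.
Scale degree 3 = D; degree 4 (up an octave) = Eb.
D up to Eb is 13 semitones, a half step narrower than a major ninth, so the interval is minor.

minor ninth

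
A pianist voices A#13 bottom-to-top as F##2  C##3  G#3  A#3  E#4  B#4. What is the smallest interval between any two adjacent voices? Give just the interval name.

Adjacent intervals: F##2→C##3 = perfect fifth; C##3→G#3 = diminished fifth; G#3→A#3 = major second; A#3→E#4 = perfect fifth; E#4→B#4 = perfect fifth.
The smallest is G#3 to A#3, a major second (2 semitones).

M2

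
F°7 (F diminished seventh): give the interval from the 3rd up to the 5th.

F°7 is spelled F-A♭-C♭-E𝄫.
So we need the interval from A♭ up to C♭.
3 letter names make it a third; at 3 semitones (a half step narrower than major) the quality is minor.

m3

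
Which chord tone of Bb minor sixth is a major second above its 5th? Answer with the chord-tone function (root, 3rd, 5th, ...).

Bbmin6: Bb-Db-F-G.
The 5th is F. A major second above F is G.
G is the chord's 6th.

6th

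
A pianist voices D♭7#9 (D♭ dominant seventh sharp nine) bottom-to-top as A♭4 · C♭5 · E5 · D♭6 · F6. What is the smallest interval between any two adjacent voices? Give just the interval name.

minor third

Adjacent intervals: A♭4→C♭5 = minor third; C♭5→E5 = augmented third; E5→D♭6 = diminished seventh; D♭6→F6 = major third.
The smallest is A♭4 to C♭5, a minor third (3 semitones).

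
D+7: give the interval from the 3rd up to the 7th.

diminished fifth

Daug7 is spelled D–F♯–A♯–C.
So we need the interval from F♯ up to C.
From F♯ to C: 6 semitones over a fifth = diminished.
This 3–7 tritone is the characteristic tension at the heart of the dominant sound.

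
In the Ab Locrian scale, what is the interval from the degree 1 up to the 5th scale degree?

d5

Ab locrian: Ab Bbb Cb Db Ebb Fb Gb.
The degree 1 is Ab and the 5th degree is Ebb.
From Ab to Ebb: 6 semitones over a fifth = diminished.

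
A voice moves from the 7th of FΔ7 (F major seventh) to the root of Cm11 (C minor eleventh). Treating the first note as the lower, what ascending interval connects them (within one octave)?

minor sixth

FΔ7 (F major seventh) has E as its 7th, and Cm11 (C minor eleventh) has C as its root.
E up to C is 8 semitones, a half step narrower than a major sixth, so the interval is minor.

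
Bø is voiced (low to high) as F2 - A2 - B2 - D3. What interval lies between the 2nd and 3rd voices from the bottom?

Those voices are A2 and B2.
From A to B is 2 semitones, exactly the major second.

M2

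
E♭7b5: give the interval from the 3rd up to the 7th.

diminished 5th

E♭7b5: E♭-G-B𝄫-D♭.
3rd = G; 7th = D♭.
5 letter names make it a fifth; at 6 semitones (a half step narrower than perfect) the quality is diminished.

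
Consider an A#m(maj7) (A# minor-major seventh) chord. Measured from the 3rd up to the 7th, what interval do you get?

augmented fifth

Spelling the chord: A#–C#–E#–G##.
That puts C# below G##.
C# up to G## is 8 semitones, a half step wider than a perfect fifth, so the interval is augmented.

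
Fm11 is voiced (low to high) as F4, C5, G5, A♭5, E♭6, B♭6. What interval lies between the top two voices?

perfect fifth

Those voices are E♭6 and B♭6.
Counting 5 letters and 7 half steps from E♭ gives a perfect fifth.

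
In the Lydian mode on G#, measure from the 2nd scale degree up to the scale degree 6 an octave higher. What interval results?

G# lydian: G# A# B# C## D# E# F##.
The 2nd scale degree is A# and the 6th scale degree (up an octave) is E#.
From A# to E# is 19 semitones, exactly the perfect twelfth.

perfect 12th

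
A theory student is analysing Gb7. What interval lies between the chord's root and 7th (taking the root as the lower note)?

minor seventh

Gb7: Gb Bb Db Fb.
So we need the interval from Gb up to Fb.
From Gb to Fb: 10 semitones over a seventh = minor.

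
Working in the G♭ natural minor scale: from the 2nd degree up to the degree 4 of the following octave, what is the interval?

minor 10th

Spelling the G♭ natural minor scale: G♭ A♭ B𝄫 C♭ D♭ E𝄫 F♭.
The 2nd degree is A♭ and the degree 4 (up an octave) is C♭.
10 letter names make it a tenth; at 15 semitones (a half step narrower than major) the quality is minor.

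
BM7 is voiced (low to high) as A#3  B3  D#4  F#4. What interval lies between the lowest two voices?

m2

Those voices are A#3 and B3.
A# up to B is 1 semitone, a half step narrower than a major second, so the interval is minor.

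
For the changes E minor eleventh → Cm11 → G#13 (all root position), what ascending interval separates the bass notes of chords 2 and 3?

The roots are C and G#.
From C to G#: 8 semitones over a fifth = augmented.

A5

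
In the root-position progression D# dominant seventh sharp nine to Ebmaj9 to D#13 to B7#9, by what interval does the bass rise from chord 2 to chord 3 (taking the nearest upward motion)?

The roots are Eb and D#.
7 letter names make it a seventh; at 12 semitones (a half step wider than major) the quality is augmented.

A7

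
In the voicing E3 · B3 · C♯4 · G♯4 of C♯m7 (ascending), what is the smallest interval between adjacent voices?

M2

Adjacent intervals: E3→B3 = perfect fifth; B3→C♯4 = major second; C♯4→G♯4 = perfect fifth.
The smallest is B3 to C♯4, a major second (2 semitones).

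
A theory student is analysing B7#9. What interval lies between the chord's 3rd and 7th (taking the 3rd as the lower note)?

diminished fifth

B7#9: B D♯ F♯ A C𝄪.
That puts D♯ below A.
D♯ up to A is 6 semitones, a half step narrower than a perfect fifth, so the interval is diminished.
This 3–7 tritone is the characteristic tension at the heart of the dominant sound.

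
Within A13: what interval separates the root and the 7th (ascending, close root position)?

m7

Spelling the chord: A C♯ E G B F♯.
That puts A below G.
A up to G is 10 semitones, a half step narrower than a major seventh, so the interval is minor.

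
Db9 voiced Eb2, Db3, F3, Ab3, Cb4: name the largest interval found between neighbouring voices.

minor 7th

Adjacent intervals: Eb2→Db3 = minor seventh; Db3→F3 = major third; F3→Ab3 = minor third; Ab3→Cb4 = minor third.
The largest is Eb2 to Db3, a minor seventh (10 semitones).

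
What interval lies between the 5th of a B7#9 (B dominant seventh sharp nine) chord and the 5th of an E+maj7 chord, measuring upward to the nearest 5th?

The 5th of B7#9 (B dominant seventh sharp nine) is F#; the 5th of E+maj7 is B#.
4 letter names make it a fourth; at 6 semitones (a half step wider than perfect) the quality is augmented.

augmented fourth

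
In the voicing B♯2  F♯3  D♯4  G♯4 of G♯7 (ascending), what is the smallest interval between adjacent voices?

P4

Adjacent intervals: B♯2→F♯3 = diminished fifth; F♯3→D♯4 = major sixth; D♯4→G♯4 = perfect fourth.
The smallest is D♯4 to G♯4, a perfect fourth (5 semitones).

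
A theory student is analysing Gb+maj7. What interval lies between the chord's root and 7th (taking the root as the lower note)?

Spelling the chord: Gb–Bb–D–F.
The root is Gb and the 7th is F.
Counting 7 letters and 11 half steps from Gb gives a major seventh.

major seventh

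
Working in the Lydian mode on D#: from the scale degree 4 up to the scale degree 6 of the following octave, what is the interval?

The scale runs D# E# F## G## A# B# C##.
The scale degree 4 is G## and the 6th degree (up an octave) is B#.
From G## to B#: 15 semitones over a tenth = minor.

minor 10th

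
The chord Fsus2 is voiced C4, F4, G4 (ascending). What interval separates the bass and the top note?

The outer voices are C4 and G4.
Counting 5 letters and 7 half steps from C gives a perfect fifth.

perfect fifth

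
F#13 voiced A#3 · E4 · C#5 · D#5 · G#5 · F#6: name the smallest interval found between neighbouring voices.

major second

Adjacent intervals: A#3→E4 = diminished fifth; E4→C#5 = major sixth; C#5→D#5 = major second; D#5→G#5 = perfect fourth; G#5→F#6 = minor seventh.
The smallest is C#5 to D#5, a major second (2 semitones).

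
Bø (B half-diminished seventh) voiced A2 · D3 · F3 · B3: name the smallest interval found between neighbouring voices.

minor third

Adjacent intervals: A2→D3 = perfect fourth; D3→F3 = minor third; F3→B3 = augmented fourth.
The smallest is D3 to F3, a minor third (3 semitones).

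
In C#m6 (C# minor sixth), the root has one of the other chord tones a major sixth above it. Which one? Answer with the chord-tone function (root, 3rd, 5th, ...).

6th

The chord tones of C#min6 are C#–E–G#–A#.
The root is C#. A major sixth above C# is A#.
A# is the chord's 6th.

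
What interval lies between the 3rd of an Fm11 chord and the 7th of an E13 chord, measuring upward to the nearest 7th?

augmented fourth

The 3rd of Fm11 is Ab; the 7th of E13 is D.
4 letter names make it a fourth; at 6 semitones (a half step wider than perfect) the quality is augmented.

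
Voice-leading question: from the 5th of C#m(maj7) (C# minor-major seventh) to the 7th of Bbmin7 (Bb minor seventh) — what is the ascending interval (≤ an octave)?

The 5th of C#m(maj7) (C# minor-major seventh) is G#; the 7th of Bbmin7 (Bb minor seventh) is Ab.
From G# to Ab: 0 semitones over a second = diminished.

diminished second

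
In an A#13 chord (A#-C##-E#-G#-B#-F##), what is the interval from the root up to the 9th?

major ninth

The root is A# and the 9th is B#.
Counting 9 letters and 14 half steps from A# gives a major ninth.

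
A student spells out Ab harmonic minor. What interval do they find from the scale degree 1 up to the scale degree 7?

major seventh

Ab harmonic minor: Ab Bb Cb Db Eb Fb G.
So we need the interval from Ab up to G.
Counting 7 letters and 11 half steps from Ab gives a major seventh.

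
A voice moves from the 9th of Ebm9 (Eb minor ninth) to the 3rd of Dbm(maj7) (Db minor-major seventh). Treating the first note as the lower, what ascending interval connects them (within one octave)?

d8

Ebm9 (Eb minor ninth) has F as its 9th, and Dbm(maj7) (Db minor-major seventh) has Fb as its 3rd.
From F to Fb: 11 semitones over an octave = diminished.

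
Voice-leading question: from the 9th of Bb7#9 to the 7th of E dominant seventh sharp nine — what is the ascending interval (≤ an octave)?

Bb7#9 has C# as its 9th, and E dominant seventh sharp nine has D as its 7th.
C# up to D is 1 semitone, a half step narrower than a major second, so the interval is minor.

minor second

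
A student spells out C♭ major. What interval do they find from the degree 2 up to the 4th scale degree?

The scale runs C♭ D♭ E♭ F♭ G♭ A♭ B♭.
So we need the interval from D♭ up to F♭.
D♭ up to F♭ is 3 semitones, a half step narrower than a major third, so the interval is minor.

minor third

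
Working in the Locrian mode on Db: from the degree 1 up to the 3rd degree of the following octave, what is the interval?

minor 10th

Db locrian: Db Ebb Fb Gb Abb Bbb Cb.
Degree 1 = Db; 3rd scale degree (up an octave) = Fb.
10 letter names make it a tenth; at 15 semitones (a half step narrower than major) the quality is minor.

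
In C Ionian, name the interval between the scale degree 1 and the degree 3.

C major: C D E F G A B.
That puts C below E.
C up to E spans 3 letter names and 4 semitones — a major third.

major 3rd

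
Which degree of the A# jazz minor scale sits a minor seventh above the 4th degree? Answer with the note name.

The scale is A# B# C# D# E# F## G##.
The 4th degree is D#; a minor seventh above that is C# — scale degree 3.

C#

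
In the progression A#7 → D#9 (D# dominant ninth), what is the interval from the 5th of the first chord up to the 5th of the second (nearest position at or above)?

perfect fourth

A#7 has E# as its 5th, and D#9 (D# dominant ninth) has A# as its 5th.
E# up to A# spans 4 letter names and 5 semitones — a perfect fourth.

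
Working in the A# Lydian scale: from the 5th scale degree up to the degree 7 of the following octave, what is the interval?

major tenth

A# lydian: A# B# C## D## E# F## G##.
That puts E# below G##.
Counting 10 letters and 16 half steps from E# gives a major tenth.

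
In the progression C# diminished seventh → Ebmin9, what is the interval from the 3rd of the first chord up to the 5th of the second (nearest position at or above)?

C# diminished seventh has E as its 3rd, and Ebmin9 has Bb as its 5th.
E up to Bb is 6 semitones, a half step narrower than a perfect fifth, so the interval is diminished.

diminished fifth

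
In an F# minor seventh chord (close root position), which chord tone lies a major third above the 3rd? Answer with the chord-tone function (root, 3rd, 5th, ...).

The chord tones of F#-7 (F# minor seventh) are F#, A, C#, E.
The 3rd is A. A major third above A is C#.
C# is the chord's 5th.

5th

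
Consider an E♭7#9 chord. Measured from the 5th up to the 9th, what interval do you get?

augmented fifth

The chord tones of E♭7#9 are E♭ G B♭ D♭ F♯.
The 5th is B♭ and the 9th is F♯.
From B♭ to F♯: 8 semitones over a fifth = augmented.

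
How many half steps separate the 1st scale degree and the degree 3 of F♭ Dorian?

The scale is F♭ G♭ A𝄫 B𝄫 C♭ D♭ E𝄫.
F♭ up to A𝄫 is a minor third — 3 semitones.

3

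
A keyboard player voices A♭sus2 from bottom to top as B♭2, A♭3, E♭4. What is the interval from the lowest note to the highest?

The outer voices are B♭2 and E♭4.
Counting 11 letters and 17 half steps from B♭ gives a perfect eleventh.

perfect eleventh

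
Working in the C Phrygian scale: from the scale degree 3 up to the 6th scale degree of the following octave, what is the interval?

C phrygian: C D♭ E♭ F G A♭ B♭.
Scale degree 3 = E♭; scale degree 6 (up an octave) = A♭.
From E♭ to A♭ is 17 semitones, exactly the perfect eleventh.

P11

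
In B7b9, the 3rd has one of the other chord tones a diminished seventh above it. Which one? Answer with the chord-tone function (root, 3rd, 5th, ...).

9th

B7b9: B-D♯-F♯-A-C.
The 3rd is D♯. A diminished seventh above D♯ is C.
C is the chord's 9th.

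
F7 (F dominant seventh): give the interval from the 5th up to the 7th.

minor third

Spelling the chord: F-A-C-Eb.
The 5th is C and the 7th is Eb.
From C to Eb: 3 semitones over a third = minor.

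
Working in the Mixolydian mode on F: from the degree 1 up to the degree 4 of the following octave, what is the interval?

The scale runs F G A B♭ C D E♭.
So we need the interval from F up to B♭.
F up to B♭ spans 11 letter names and 17 semitones — a perfect eleventh.

perfect eleventh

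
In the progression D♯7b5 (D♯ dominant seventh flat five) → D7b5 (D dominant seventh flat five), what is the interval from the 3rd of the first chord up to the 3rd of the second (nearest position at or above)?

diminished octave

D♯7b5 (D♯ dominant seventh flat five) has F𝄪 as its 3rd, and D7b5 (D dominant seventh flat five) has F♯ as its 3rd.
From F𝄪 to F♯: 11 semitones over an octave = diminished.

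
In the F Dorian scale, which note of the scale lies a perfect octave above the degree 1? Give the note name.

The scale is F G Ab Bb C D Eb.
The degree 1 is F; a perfect octave above that is F — scale degree 1.

F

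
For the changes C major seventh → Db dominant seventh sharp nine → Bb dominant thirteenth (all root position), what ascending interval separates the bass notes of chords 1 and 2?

The roots are C and Db.
2 letter names make it a second; at 1 semitone (a half step narrower than major) the quality is minor.

minor second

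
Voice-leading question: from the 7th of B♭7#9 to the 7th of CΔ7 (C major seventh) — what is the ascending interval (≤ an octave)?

augmented second

The 7th of B♭7#9 is A♭; the 7th of CΔ7 (C major seventh) is B.
2 letter names make it a second; at 3 semitones (a half step wider than major) the quality is augmented.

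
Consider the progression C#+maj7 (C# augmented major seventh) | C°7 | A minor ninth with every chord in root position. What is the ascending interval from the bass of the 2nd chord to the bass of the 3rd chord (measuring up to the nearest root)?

The roots are C and A.
From C to A is 9 semitones, exactly the major sixth.

major sixth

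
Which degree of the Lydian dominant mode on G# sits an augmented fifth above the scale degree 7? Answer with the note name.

C##

The scale is G# A# B# C## D# E# F#.
The scale degree 7 is F#; an augmented fifth above that is C## — scale degree 4.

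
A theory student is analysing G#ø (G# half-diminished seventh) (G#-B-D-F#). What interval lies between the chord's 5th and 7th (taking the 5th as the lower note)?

So we need the interval from D up to F#.
From D to F# is 4 semitones, exactly the major third.

major third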